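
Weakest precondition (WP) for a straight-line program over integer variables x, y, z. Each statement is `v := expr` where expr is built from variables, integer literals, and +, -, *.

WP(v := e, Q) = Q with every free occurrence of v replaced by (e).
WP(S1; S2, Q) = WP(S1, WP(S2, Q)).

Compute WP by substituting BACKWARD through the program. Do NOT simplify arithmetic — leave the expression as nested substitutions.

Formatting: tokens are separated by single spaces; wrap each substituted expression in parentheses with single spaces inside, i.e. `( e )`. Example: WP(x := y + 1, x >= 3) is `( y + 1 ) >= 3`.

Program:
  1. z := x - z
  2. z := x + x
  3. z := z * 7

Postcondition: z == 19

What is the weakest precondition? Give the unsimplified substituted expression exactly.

post: z == 19
stmt 3: z := z * 7  -- replace 1 occurrence(s) of z with (z * 7)
  => ( z * 7 ) == 19
stmt 2: z := x + x  -- replace 1 occurrence(s) of z with (x + x)
  => ( ( x + x ) * 7 ) == 19
stmt 1: z := x - z  -- replace 0 occurrence(s) of z with (x - z)
  => ( ( x + x ) * 7 ) == 19

Answer: ( ( x + x ) * 7 ) == 19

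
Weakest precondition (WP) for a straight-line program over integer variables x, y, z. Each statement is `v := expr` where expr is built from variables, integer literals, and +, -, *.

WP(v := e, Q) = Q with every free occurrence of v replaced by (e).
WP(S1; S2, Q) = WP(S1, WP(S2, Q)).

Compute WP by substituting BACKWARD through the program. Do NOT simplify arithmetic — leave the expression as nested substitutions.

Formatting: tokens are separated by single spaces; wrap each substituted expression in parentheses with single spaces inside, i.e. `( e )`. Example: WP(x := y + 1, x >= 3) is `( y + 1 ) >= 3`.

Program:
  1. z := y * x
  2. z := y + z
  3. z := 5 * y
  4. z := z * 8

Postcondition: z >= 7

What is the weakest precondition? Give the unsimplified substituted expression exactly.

post: z >= 7
stmt 4: z := z * 8  -- replace 1 occurrence(s) of z with (z * 8)
  => ( z * 8 ) >= 7
stmt 3: z := 5 * y  -- replace 1 occurrence(s) of z with (5 * y)
  => ( ( 5 * y ) * 8 ) >= 7
stmt 2: z := y + z  -- replace 0 occurrence(s) of z with (y + z)
  => ( ( 5 * y ) * 8 ) >= 7
stmt 1: z := y * x  -- replace 0 occurrence(s) of z with (y * x)
  => ( ( 5 * y ) * 8 ) >= 7

Answer: ( ( 5 * y ) * 8 ) >= 7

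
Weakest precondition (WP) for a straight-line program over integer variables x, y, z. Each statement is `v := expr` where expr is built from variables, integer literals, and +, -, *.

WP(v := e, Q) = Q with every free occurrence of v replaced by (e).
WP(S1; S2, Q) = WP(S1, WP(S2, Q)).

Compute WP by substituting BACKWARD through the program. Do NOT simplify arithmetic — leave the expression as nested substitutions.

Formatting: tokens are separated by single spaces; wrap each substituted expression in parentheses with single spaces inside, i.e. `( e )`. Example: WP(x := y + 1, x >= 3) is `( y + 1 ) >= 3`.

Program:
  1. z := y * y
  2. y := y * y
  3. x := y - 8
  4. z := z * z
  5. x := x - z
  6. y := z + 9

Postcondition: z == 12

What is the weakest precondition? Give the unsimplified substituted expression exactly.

Answer: ( ( y * y ) * ( y * y ) ) == 12

Derivation:
post: z == 12
stmt 6: y := z + 9  -- replace 0 occurrence(s) of y with (z + 9)
  => z == 12
stmt 5: x := x - z  -- replace 0 occurrence(s) of x with (x - z)
  => z == 12
stmt 4: z := z * z  -- replace 1 occurrence(s) of z with (z * z)
  => ( z * z ) == 12
stmt 3: x := y - 8  -- replace 0 occurrence(s) of x with (y - 8)
  => ( z * z ) == 12
stmt 2: y := y * y  -- replace 0 occurrence(s) of y with (y * y)
  => ( z * z ) == 12
stmt 1: z := y * y  -- replace 2 occurrence(s) of z with (y * y)
  => ( ( y * y ) * ( y * y ) ) == 12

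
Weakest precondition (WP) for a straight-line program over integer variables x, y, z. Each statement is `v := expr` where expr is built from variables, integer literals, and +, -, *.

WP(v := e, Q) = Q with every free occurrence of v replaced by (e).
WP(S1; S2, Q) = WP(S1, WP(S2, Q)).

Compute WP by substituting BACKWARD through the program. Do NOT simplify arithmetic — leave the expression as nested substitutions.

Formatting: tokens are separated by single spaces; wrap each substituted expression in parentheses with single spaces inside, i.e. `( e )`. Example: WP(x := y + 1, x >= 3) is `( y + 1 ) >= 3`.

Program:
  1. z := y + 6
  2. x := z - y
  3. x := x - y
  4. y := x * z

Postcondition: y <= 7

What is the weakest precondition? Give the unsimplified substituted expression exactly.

Answer: ( ( ( ( y + 6 ) - y ) - y ) * ( y + 6 ) ) <= 7

Derivation:
post: y <= 7
stmt 4: y := x * z  -- replace 1 occurrence(s) of y with (x * z)
  => ( x * z ) <= 7
stmt 3: x := x - y  -- replace 1 occurrence(s) of x with (x - y)
  => ( ( x - y ) * z ) <= 7
stmt 2: x := z - y  -- replace 1 occurrence(s) of x with (z - y)
  => ( ( ( z - y ) - y ) * z ) <= 7
stmt 1: z := y + 6  -- replace 2 occurrence(s) of z with (y + 6)
  => ( ( ( ( y + 6 ) - y ) - y ) * ( y + 6 ) ) <= 7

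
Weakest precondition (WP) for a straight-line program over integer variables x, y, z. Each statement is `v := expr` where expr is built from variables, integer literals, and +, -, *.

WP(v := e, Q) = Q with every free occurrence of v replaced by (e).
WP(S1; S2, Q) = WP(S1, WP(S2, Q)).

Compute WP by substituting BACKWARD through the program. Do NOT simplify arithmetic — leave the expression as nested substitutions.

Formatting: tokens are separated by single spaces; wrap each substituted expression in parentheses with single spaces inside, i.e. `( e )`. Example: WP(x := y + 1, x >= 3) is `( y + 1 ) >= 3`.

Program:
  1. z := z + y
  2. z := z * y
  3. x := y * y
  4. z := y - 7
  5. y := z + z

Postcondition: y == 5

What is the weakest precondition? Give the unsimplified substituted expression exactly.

post: y == 5
stmt 5: y := z + z  -- replace 1 occurrence(s) of y with (z + z)
  => ( z + z ) == 5
stmt 4: z := y - 7  -- replace 2 occurrence(s) of z with (y - 7)
  => ( ( y - 7 ) + ( y - 7 ) ) == 5
stmt 3: x := y * y  -- replace 0 occurrence(s) of x with (y * y)
  => ( ( y - 7 ) + ( y - 7 ) ) == 5
stmt 2: z := z * y  -- replace 0 occurrence(s) of z with (z * y)
  => ( ( y - 7 ) + ( y - 7 ) ) == 5
stmt 1: z := z + y  -- replace 0 occurrence(s) of z with (z + y)
  => ( ( y - 7 ) + ( y - 7 ) ) == 5

Answer: ( ( y - 7 ) + ( y - 7 ) ) == 5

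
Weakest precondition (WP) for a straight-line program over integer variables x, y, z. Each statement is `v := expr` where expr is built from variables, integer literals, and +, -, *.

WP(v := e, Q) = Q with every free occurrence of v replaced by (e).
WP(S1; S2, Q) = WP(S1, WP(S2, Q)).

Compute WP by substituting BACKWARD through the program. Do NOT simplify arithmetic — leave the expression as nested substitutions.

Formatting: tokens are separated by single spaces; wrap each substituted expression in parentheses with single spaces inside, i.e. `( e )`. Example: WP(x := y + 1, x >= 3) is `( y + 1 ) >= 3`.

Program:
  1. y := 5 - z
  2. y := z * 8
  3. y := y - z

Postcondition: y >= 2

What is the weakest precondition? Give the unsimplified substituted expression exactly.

post: y >= 2
stmt 3: y := y - z  -- replace 1 occurrence(s) of y with (y - z)
  => ( y - z ) >= 2
stmt 2: y := z * 8  -- replace 1 occurrence(s) of y with (z * 8)
  => ( ( z * 8 ) - z ) >= 2
stmt 1: y := 5 - z  -- replace 0 occurrence(s) of y with (5 - z)
  => ( ( z * 8 ) - z ) >= 2

Answer: ( ( z * 8 ) - z ) >= 2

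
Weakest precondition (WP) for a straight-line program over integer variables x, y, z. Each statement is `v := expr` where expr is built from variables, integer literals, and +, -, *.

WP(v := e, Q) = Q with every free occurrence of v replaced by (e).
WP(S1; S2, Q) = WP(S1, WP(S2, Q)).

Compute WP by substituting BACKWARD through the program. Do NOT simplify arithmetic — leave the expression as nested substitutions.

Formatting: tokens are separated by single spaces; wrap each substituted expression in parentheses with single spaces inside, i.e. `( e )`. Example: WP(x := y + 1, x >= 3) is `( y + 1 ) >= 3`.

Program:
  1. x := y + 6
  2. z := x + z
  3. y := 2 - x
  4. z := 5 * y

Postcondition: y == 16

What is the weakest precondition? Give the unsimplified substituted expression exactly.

post: y == 16
stmt 4: z := 5 * y  -- replace 0 occurrence(s) of z with (5 * y)
  => y == 16
stmt 3: y := 2 - x  -- replace 1 occurrence(s) of y with (2 - x)
  => ( 2 - x ) == 16
stmt 2: z := x + z  -- replace 0 occurrence(s) of z with (x + z)
  => ( 2 - x ) == 16
stmt 1: x := y + 6  -- replace 1 occurrence(s) of x with (y + 6)
  => ( 2 - ( y + 6 ) ) == 16

Answer: ( 2 - ( y + 6 ) ) == 16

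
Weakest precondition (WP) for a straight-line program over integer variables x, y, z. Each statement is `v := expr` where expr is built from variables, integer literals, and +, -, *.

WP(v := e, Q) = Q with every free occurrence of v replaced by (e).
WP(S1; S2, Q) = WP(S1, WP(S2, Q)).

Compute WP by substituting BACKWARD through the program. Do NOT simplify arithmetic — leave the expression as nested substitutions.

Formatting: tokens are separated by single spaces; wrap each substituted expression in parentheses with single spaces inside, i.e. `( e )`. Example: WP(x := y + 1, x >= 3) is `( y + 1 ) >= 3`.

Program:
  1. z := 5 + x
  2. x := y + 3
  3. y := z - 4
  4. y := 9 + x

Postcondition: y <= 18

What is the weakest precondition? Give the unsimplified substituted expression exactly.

post: y <= 18
stmt 4: y := 9 + x  -- replace 1 occurrence(s) of y with (9 + x)
  => ( 9 + x ) <= 18
stmt 3: y := z - 4  -- replace 0 occurrence(s) of y with (z - 4)
  => ( 9 + x ) <= 18
stmt 2: x := y + 3  -- replace 1 occurrence(s) of x with (y + 3)
  => ( 9 + ( y + 3 ) ) <= 18
stmt 1: z := 5 + x  -- replace 0 occurrence(s) of z with (5 + x)
  => ( 9 + ( y + 3 ) ) <= 18

Answer: ( 9 + ( y + 3 ) ) <= 18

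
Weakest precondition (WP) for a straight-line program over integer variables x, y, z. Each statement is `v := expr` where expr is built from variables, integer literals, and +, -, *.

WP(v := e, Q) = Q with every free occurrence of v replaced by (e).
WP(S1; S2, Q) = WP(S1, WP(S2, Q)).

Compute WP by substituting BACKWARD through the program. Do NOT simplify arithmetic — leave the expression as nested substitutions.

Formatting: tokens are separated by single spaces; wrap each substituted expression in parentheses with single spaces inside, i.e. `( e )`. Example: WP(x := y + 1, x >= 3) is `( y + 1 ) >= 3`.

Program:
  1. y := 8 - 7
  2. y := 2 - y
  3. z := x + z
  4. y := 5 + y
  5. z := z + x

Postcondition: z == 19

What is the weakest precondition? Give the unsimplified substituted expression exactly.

Answer: ( ( x + z ) + x ) == 19

Derivation:
post: z == 19
stmt 5: z := z + x  -- replace 1 occurrence(s) of z with (z + x)
  => ( z + x ) == 19
stmt 4: y := 5 + y  -- replace 0 occurrence(s) of y with (5 + y)
  => ( z + x ) == 19
stmt 3: z := x + z  -- replace 1 occurrence(s) of z with (x + z)
  => ( ( x + z ) + x ) == 19
stmt 2: y := 2 - y  -- replace 0 occurrence(s) of y with (2 - y)
  => ( ( x + z ) + x ) == 19
stmt 1: y := 8 - 7  -- replace 0 occurrence(s) of y with (8 - 7)
  => ( ( x + z ) + x ) == 19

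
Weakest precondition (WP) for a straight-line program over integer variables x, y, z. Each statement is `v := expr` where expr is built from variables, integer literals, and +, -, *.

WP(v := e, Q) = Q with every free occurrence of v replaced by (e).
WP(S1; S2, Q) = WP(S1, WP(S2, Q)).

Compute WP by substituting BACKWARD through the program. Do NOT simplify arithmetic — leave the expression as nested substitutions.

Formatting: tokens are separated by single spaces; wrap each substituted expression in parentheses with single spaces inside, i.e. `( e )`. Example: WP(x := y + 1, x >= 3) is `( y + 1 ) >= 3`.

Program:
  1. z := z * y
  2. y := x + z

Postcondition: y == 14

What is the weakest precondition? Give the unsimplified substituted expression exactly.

Answer: ( x + ( z * y ) ) == 14

Derivation:
post: y == 14
stmt 2: y := x + z  -- replace 1 occurrence(s) of y with (x + z)
  => ( x + z ) == 14
stmt 1: z := z * y  -- replace 1 occurrence(s) of z with (z * y)
  => ( x + ( z * y ) ) == 14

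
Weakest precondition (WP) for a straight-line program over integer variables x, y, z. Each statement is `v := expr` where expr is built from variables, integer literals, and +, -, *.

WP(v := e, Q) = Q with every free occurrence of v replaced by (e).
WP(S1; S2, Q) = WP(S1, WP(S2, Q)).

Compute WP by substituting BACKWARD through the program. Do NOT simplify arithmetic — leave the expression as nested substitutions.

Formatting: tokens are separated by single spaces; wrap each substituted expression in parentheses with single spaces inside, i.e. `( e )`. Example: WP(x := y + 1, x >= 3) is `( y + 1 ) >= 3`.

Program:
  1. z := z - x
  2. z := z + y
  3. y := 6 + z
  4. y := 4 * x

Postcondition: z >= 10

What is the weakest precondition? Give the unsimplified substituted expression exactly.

post: z >= 10
stmt 4: y := 4 * x  -- replace 0 occurrence(s) of y with (4 * x)
  => z >= 10
stmt 3: y := 6 + z  -- replace 0 occurrence(s) of y with (6 + z)
  => z >= 10
stmt 2: z := z + y  -- replace 1 occurrence(s) of z with (z + y)
  => ( z + y ) >= 10
stmt 1: z := z - x  -- replace 1 occurrence(s) of z with (z - x)
  => ( ( z - x ) + y ) >= 10

Answer: ( ( z - x ) + y ) >= 10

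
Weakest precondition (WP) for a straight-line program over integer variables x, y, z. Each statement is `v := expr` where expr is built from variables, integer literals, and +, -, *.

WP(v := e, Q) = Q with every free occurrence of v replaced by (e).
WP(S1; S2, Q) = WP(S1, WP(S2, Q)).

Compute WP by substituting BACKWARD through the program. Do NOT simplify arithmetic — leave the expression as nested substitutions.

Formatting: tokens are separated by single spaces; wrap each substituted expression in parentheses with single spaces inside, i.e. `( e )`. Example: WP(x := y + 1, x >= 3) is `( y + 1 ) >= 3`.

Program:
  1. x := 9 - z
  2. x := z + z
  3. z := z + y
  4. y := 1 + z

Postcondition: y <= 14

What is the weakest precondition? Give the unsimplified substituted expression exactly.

Answer: ( 1 + ( z + y ) ) <= 14

Derivation:
post: y <= 14
stmt 4: y := 1 + z  -- replace 1 occurrence(s) of y with (1 + z)
  => ( 1 + z ) <= 14
stmt 3: z := z + y  -- replace 1 occurrence(s) of z with (z + y)
  => ( 1 + ( z + y ) ) <= 14
stmt 2: x := z + z  -- replace 0 occurrence(s) of x with (z + z)
  => ( 1 + ( z + y ) ) <= 14
stmt 1: x := 9 - z  -- replace 0 occurrence(s) of x with (9 - z)
  => ( 1 + ( z + y ) ) <= 14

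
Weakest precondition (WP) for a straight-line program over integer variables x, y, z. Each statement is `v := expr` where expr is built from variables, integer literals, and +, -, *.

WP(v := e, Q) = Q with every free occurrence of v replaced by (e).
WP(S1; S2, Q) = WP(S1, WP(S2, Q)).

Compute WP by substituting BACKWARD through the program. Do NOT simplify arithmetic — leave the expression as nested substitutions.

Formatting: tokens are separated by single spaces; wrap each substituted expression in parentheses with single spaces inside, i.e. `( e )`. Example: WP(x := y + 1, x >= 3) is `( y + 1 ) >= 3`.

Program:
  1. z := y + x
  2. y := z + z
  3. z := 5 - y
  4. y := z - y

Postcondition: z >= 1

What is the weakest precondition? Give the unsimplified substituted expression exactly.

post: z >= 1
stmt 4: y := z - y  -- replace 0 occurrence(s) of y with (z - y)
  => z >= 1
stmt 3: z := 5 - y  -- replace 1 occurrence(s) of z with (5 - y)
  => ( 5 - y ) >= 1
stmt 2: y := z + z  -- replace 1 occurrence(s) of y with (z + z)
  => ( 5 - ( z + z ) ) >= 1
stmt 1: z := y + x  -- replace 2 occurrence(s) of z with (y + x)
  => ( 5 - ( ( y + x ) + ( y + x ) ) ) >= 1

Answer: ( 5 - ( ( y + x ) + ( y + x ) ) ) >= 1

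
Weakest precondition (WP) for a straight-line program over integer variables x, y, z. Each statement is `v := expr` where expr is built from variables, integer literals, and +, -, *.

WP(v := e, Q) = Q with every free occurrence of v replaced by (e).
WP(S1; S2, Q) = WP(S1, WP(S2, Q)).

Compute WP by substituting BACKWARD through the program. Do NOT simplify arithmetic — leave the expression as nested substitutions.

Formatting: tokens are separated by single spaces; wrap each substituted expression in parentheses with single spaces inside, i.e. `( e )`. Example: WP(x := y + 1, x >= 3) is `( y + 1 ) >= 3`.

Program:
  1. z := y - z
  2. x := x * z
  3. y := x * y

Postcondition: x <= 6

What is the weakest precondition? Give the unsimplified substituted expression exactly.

post: x <= 6
stmt 3: y := x * y  -- replace 0 occurrence(s) of y with (x * y)
  => x <= 6
stmt 2: x := x * z  -- replace 1 occurrence(s) of x with (x * z)
  => ( x * z ) <= 6
stmt 1: z := y - z  -- replace 1 occurrence(s) of z with (y - z)
  => ( x * ( y - z ) ) <= 6

Answer: ( x * ( y - z ) ) <= 6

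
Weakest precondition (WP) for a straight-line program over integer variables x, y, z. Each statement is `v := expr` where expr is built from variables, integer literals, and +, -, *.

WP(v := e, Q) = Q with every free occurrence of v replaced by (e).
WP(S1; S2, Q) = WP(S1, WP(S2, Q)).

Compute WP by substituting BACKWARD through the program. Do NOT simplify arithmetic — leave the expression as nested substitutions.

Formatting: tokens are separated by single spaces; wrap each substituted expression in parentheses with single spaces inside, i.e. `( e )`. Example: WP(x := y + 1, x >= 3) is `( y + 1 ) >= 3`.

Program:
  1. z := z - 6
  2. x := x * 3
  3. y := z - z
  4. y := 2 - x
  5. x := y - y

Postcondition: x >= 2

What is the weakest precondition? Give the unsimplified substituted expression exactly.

post: x >= 2
stmt 5: x := y - y  -- replace 1 occurrence(s) of x with (y - y)
  => ( y - y ) >= 2
stmt 4: y := 2 - x  -- replace 2 occurrence(s) of y with (2 - x)
  => ( ( 2 - x ) - ( 2 - x ) ) >= 2
stmt 3: y := z - z  -- replace 0 occurrence(s) of y with (z - z)
  => ( ( 2 - x ) - ( 2 - x ) ) >= 2
stmt 2: x := x * 3  -- replace 2 occurrence(s) of x with (x * 3)
  => ( ( 2 - ( x * 3 ) ) - ( 2 - ( x * 3 ) ) ) >= 2
stmt 1: z := z - 6  -- replace 0 occurrence(s) of z with (z - 6)
  => ( ( 2 - ( x * 3 ) ) - ( 2 - ( x * 3 ) ) ) >= 2

Answer: ( ( 2 - ( x * 3 ) ) - ( 2 - ( x * 3 ) ) ) >= 2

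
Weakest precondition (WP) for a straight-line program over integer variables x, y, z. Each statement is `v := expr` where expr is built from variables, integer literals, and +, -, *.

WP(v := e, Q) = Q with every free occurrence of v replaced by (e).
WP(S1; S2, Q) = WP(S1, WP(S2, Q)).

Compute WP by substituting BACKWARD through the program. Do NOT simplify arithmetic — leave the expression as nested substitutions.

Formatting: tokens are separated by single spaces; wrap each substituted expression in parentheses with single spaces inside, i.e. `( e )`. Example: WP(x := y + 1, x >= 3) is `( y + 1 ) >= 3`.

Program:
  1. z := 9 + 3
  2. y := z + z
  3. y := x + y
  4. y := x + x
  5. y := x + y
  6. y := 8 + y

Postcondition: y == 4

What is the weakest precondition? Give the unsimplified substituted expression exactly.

Answer: ( 8 + ( x + ( x + x ) ) ) == 4

Derivation:
post: y == 4
stmt 6: y := 8 + y  -- replace 1 occurrence(s) of y with (8 + y)
  => ( 8 + y ) == 4
stmt 5: y := x + y  -- replace 1 occurrence(s) of y with (x + y)
  => ( 8 + ( x + y ) ) == 4
stmt 4: y := x + x  -- replace 1 occurrence(s) of y with (x + x)
  => ( 8 + ( x + ( x + x ) ) ) == 4
stmt 3: y := x + y  -- replace 0 occurrence(s) of y with (x + y)
  => ( 8 + ( x + ( x + x ) ) ) == 4
stmt 2: y := z + z  -- replace 0 occurrence(s) of y with (z + z)
  => ( 8 + ( x + ( x + x ) ) ) == 4
stmt 1: z := 9 + 3  -- replace 0 occurrence(s) of z with (9 + 3)
  => ( 8 + ( x + ( x + x ) ) ) == 4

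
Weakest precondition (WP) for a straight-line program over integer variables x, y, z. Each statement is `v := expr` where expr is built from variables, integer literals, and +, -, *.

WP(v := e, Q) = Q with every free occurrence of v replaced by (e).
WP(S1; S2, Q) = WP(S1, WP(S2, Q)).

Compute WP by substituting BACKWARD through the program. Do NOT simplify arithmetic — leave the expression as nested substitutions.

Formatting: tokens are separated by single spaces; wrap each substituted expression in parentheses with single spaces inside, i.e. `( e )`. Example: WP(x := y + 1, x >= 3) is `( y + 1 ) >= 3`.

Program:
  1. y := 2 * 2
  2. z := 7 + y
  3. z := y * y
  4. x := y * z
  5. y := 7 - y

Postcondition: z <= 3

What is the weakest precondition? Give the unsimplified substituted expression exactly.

Answer: ( ( 2 * 2 ) * ( 2 * 2 ) ) <= 3

Derivation:
post: z <= 3
stmt 5: y := 7 - y  -- replace 0 occurrence(s) of y with (7 - y)
  => z <= 3
stmt 4: x := y * z  -- replace 0 occurrence(s) of x with (y * z)
  => z <= 3
stmt 3: z := y * y  -- replace 1 occurrence(s) of z with (y * y)
  => ( y * y ) <= 3
stmt 2: z := 7 + y  -- replace 0 occurrence(s) of z with (7 + y)
  => ( y * y ) <= 3
stmt 1: y := 2 * 2  -- replace 2 occurrence(s) of y with (2 * 2)
  => ( ( 2 * 2 ) * ( 2 * 2 ) ) <= 3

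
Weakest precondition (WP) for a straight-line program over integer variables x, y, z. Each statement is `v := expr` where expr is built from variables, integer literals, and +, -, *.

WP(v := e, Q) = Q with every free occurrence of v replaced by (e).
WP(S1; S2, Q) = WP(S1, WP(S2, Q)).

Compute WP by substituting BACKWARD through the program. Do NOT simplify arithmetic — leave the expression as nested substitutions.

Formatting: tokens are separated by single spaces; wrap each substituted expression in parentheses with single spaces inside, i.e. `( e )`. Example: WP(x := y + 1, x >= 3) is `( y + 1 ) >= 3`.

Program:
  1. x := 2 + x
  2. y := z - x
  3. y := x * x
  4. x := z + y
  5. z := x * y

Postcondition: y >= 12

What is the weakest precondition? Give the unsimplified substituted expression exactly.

Answer: ( ( 2 + x ) * ( 2 + x ) ) >= 12

Derivation:
post: y >= 12
stmt 5: z := x * y  -- replace 0 occurrence(s) of z with (x * y)
  => y >= 12
stmt 4: x := z + y  -- replace 0 occurrence(s) of x with (z + y)
  => y >= 12
stmt 3: y := x * x  -- replace 1 occurrence(s) of y with (x * x)
  => ( x * x ) >= 12
stmt 2: y := z - x  -- replace 0 occurrence(s) of y with (z - x)
  => ( x * x ) >= 12
stmt 1: x := 2 + x  -- replace 2 occurrence(s) of x with (2 + x)
  => ( ( 2 + x ) * ( 2 + x ) ) >= 12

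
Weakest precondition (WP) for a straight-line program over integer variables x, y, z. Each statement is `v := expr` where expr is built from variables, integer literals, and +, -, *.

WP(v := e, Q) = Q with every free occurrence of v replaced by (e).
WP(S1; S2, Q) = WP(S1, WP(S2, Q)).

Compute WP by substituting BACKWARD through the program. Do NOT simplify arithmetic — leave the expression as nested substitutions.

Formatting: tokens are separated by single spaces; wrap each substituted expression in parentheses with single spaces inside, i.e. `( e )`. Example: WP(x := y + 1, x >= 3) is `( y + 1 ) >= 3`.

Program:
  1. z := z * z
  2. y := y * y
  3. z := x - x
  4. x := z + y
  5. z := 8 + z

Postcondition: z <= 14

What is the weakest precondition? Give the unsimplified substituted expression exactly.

post: z <= 14
stmt 5: z := 8 + z  -- replace 1 occurrence(s) of z with (8 + z)
  => ( 8 + z ) <= 14
stmt 4: x := z + y  -- replace 0 occurrence(s) of x with (z + y)
  => ( 8 + z ) <= 14
stmt 3: z := x - x  -- replace 1 occurrence(s) of z with (x - x)
  => ( 8 + ( x - x ) ) <= 14
stmt 2: y := y * y  -- replace 0 occurrence(s) of y with (y * y)
  => ( 8 + ( x - x ) ) <= 14
stmt 1: z := z * z  -- replace 0 occurrence(s) of z with (z * z)
  => ( 8 + ( x - x ) ) <= 14

Answer: ( 8 + ( x - x ) ) <= 14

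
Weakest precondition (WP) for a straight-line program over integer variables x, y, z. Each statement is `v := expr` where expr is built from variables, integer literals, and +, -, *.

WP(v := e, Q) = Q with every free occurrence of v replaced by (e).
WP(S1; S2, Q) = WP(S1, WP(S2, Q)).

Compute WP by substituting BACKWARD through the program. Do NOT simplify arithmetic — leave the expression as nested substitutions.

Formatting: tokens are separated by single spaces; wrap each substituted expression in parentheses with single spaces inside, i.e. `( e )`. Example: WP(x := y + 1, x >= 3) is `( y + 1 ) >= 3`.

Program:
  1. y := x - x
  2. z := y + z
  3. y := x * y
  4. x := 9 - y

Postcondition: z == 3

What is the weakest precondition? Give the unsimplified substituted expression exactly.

post: z == 3
stmt 4: x := 9 - y  -- replace 0 occurrence(s) of x with (9 - y)
  => z == 3
stmt 3: y := x * y  -- replace 0 occurrence(s) of y with (x * y)
  => z == 3
stmt 2: z := y + z  -- replace 1 occurrence(s) of z with (y + z)
  => ( y + z ) == 3
stmt 1: y := x - x  -- replace 1 occurrence(s) of y with (x - x)
  => ( ( x - x ) + z ) == 3

Answer: ( ( x - x ) + z ) == 3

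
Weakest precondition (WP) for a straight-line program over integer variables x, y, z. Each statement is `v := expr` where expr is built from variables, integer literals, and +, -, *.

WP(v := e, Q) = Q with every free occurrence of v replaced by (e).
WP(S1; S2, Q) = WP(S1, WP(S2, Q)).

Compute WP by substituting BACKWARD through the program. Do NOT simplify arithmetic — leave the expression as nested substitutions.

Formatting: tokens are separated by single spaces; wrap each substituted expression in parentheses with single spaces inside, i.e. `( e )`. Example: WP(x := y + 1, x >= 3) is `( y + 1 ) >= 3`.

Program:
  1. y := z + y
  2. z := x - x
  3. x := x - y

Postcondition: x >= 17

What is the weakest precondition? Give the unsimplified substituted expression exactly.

post: x >= 17
stmt 3: x := x - y  -- replace 1 occurrence(s) of x with (x - y)
  => ( x - y ) >= 17
stmt 2: z := x - x  -- replace 0 occurrence(s) of z with (x - x)
  => ( x - y ) >= 17
stmt 1: y := z + y  -- replace 1 occurrence(s) of y with (z + y)
  => ( x - ( z + y ) ) >= 17

Answer: ( x - ( z + y ) ) >= 17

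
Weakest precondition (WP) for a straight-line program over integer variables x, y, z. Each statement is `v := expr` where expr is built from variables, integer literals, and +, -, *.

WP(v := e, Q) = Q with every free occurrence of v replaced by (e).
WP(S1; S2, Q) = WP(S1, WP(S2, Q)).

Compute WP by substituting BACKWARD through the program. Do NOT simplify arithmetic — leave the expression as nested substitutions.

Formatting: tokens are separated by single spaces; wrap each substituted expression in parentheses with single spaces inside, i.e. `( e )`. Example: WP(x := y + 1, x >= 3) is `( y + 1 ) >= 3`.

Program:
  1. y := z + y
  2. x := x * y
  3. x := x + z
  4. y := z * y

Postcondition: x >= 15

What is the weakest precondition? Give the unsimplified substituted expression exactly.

post: x >= 15
stmt 4: y := z * y  -- replace 0 occurrence(s) of y with (z * y)
  => x >= 15
stmt 3: x := x + z  -- replace 1 occurrence(s) of x with (x + z)
  => ( x + z ) >= 15
stmt 2: x := x * y  -- replace 1 occurrence(s) of x with (x * y)
  => ( ( x * y ) + z ) >= 15
stmt 1: y := z + y  -- replace 1 occurrence(s) of y with (z + y)
  => ( ( x * ( z + y ) ) + z ) >= 15

Answer: ( ( x * ( z + y ) ) + z ) >= 15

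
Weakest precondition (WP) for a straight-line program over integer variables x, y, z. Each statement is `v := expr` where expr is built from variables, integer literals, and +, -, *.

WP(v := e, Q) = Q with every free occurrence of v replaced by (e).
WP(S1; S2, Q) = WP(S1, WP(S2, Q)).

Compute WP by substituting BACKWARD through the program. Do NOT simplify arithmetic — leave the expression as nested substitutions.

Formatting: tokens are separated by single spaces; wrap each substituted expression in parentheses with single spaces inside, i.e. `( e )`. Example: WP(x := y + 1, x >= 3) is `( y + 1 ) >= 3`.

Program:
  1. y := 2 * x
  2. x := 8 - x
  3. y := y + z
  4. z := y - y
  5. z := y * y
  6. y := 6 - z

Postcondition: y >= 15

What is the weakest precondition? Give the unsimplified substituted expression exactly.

post: y >= 15
stmt 6: y := 6 - z  -- replace 1 occurrence(s) of y with (6 - z)
  => ( 6 - z ) >= 15
stmt 5: z := y * y  -- replace 1 occurrence(s) of z with (y * y)
  => ( 6 - ( y * y ) ) >= 15
stmt 4: z := y - y  -- replace 0 occurrence(s) of z with (y - y)
  => ( 6 - ( y * y ) ) >= 15
stmt 3: y := y + z  -- replace 2 occurrence(s) of y with (y + z)
  => ( 6 - ( ( y + z ) * ( y + z ) ) ) >= 15
stmt 2: x := 8 - x  -- replace 0 occurrence(s) of x with (8 - x)
  => ( 6 - ( ( y + z ) * ( y + z ) ) ) >= 15
stmt 1: y := 2 * x  -- replace 2 occurrence(s) of y with (2 * x)
  => ( 6 - ( ( ( 2 * x ) + z ) * ( ( 2 * x ) + z ) ) ) >= 15

Answer: ( 6 - ( ( ( 2 * x ) + z ) * ( ( 2 * x ) + z ) ) ) >= 15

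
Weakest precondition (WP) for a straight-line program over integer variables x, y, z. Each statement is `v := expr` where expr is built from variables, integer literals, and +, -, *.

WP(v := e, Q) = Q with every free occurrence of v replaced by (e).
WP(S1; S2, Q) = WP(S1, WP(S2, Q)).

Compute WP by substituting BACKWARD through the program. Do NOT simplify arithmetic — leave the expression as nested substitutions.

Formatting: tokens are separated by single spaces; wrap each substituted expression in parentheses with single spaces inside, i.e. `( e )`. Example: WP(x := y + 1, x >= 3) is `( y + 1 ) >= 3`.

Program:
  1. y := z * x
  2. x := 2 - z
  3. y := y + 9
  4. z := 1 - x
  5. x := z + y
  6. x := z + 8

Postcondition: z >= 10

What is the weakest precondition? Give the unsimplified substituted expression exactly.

Answer: ( 1 - ( 2 - z ) ) >= 10

Derivation:
post: z >= 10
stmt 6: x := z + 8  -- replace 0 occurrence(s) of x with (z + 8)
  => z >= 10
stmt 5: x := z + y  -- replace 0 occurrence(s) of x with (z + y)
  => z >= 10
stmt 4: z := 1 - x  -- replace 1 occurrence(s) of z with (1 - x)
  => ( 1 - x ) >= 10
stmt 3: y := y + 9  -- replace 0 occurrence(s) of y with (y + 9)
  => ( 1 - x ) >= 10
stmt 2: x := 2 - z  -- replace 1 occurrence(s) of x with (2 - z)
  => ( 1 - ( 2 - z ) ) >= 10
stmt 1: y := z * x  -- replace 0 occurrence(s) of y with (z * x)
  => ( 1 - ( 2 - z ) ) >= 10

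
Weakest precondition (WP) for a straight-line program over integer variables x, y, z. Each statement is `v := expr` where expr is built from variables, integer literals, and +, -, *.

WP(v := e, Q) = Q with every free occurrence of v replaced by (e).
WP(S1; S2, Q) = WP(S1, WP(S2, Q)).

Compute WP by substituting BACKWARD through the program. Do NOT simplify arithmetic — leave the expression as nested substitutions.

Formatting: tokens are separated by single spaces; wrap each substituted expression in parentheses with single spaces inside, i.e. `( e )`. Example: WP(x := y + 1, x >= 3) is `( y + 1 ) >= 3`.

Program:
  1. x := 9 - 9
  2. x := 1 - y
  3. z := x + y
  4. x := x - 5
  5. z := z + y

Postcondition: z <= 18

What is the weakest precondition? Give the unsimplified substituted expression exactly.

post: z <= 18
stmt 5: z := z + y  -- replace 1 occurrence(s) of z with (z + y)
  => ( z + y ) <= 18
stmt 4: x := x - 5  -- replace 0 occurrence(s) of x with (x - 5)
  => ( z + y ) <= 18
stmt 3: z := x + y  -- replace 1 occurrence(s) of z with (x + y)
  => ( ( x + y ) + y ) <= 18
stmt 2: x := 1 - y  -- replace 1 occurrence(s) of x with (1 - y)
  => ( ( ( 1 - y ) + y ) + y ) <= 18
stmt 1: x := 9 - 9  -- replace 0 occurrence(s) of x with (9 - 9)
  => ( ( ( 1 - y ) + y ) + y ) <= 18

Answer: ( ( ( 1 - y ) + y ) + y ) <= 18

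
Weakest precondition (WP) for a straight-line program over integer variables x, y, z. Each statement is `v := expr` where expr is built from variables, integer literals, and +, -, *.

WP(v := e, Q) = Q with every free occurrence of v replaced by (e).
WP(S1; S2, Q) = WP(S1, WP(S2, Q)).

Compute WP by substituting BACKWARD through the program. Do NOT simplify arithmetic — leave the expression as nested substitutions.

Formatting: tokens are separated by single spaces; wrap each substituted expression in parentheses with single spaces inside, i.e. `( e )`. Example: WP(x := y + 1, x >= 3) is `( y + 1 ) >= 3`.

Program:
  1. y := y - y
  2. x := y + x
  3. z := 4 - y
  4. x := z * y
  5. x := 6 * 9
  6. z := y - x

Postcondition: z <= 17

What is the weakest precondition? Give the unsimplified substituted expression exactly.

post: z <= 17
stmt 6: z := y - x  -- replace 1 occurrence(s) of z with (y - x)
  => ( y - x ) <= 17
stmt 5: x := 6 * 9  -- replace 1 occurrence(s) of x with (6 * 9)
  => ( y - ( 6 * 9 ) ) <= 17
stmt 4: x := z * y  -- replace 0 occurrence(s) of x with (z * y)
  => ( y - ( 6 * 9 ) ) <= 17
stmt 3: z := 4 - y  -- replace 0 occurrence(s) of z with (4 - y)
  => ( y - ( 6 * 9 ) ) <= 17
stmt 2: x := y + x  -- replace 0 occurrence(s) of x with (y + x)
  => ( y - ( 6 * 9 ) ) <= 17
stmt 1: y := y - y  -- replace 1 occurrence(s) of y with (y - y)
  => ( ( y - y ) - ( 6 * 9 ) ) <= 17

Answer: ( ( y - y ) - ( 6 * 9 ) ) <= 17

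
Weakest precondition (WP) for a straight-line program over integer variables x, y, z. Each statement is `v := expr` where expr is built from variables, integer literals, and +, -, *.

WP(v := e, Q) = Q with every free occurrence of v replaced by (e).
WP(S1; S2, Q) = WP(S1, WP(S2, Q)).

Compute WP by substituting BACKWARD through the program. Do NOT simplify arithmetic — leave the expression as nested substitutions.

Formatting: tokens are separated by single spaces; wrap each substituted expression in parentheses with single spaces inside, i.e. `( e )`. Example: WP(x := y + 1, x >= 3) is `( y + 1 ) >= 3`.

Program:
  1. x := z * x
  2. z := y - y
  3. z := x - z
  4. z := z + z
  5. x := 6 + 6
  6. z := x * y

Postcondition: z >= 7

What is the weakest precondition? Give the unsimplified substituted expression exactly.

post: z >= 7
stmt 6: z := x * y  -- replace 1 occurrence(s) of z with (x * y)
  => ( x * y ) >= 7
stmt 5: x := 6 + 6  -- replace 1 occurrence(s) of x with (6 + 6)
  => ( ( 6 + 6 ) * y ) >= 7
stmt 4: z := z + z  -- replace 0 occurrence(s) of z with (z + z)
  => ( ( 6 + 6 ) * y ) >= 7
stmt 3: z := x - z  -- replace 0 occurrence(s) of z with (x - z)
  => ( ( 6 + 6 ) * y ) >= 7
stmt 2: z := y - y  -- replace 0 occurrence(s) of z with (y - y)
  => ( ( 6 + 6 ) * y ) >= 7
stmt 1: x := z * x  -- replace 0 occurrence(s) of x with (z * x)
  => ( ( 6 + 6 ) * y ) >= 7

Answer: ( ( 6 + 6 ) * y ) >= 7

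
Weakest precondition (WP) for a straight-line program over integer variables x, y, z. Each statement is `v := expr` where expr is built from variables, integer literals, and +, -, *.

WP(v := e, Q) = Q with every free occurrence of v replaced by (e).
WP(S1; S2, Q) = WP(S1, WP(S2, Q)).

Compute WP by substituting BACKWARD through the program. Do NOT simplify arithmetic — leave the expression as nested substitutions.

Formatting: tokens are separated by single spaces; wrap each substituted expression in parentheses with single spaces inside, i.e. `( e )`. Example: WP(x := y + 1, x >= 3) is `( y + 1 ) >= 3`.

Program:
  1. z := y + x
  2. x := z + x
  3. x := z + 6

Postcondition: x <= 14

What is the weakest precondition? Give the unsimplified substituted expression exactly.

Answer: ( ( y + x ) + 6 ) <= 14

Derivation:
post: x <= 14
stmt 3: x := z + 6  -- replace 1 occurrence(s) of x with (z + 6)
  => ( z + 6 ) <= 14
stmt 2: x := z + x  -- replace 0 occurrence(s) of x with (z + x)
  => ( z + 6 ) <= 14
stmt 1: z := y + x  -- replace 1 occurrence(s) of z with (y + x)
  => ( ( y + x ) + 6 ) <= 14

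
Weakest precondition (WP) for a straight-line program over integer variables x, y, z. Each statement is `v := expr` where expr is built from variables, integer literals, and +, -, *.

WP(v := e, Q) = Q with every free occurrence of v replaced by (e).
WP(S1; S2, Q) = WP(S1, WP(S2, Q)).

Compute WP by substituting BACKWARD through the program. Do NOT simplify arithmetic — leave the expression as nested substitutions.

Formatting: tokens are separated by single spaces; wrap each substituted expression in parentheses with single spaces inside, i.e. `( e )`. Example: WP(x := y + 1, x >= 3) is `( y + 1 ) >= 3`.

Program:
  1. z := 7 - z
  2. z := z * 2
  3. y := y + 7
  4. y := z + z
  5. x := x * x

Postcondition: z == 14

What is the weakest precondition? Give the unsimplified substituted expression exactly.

Answer: ( ( 7 - z ) * 2 ) == 14

Derivation:
post: z == 14
stmt 5: x := x * x  -- replace 0 occurrence(s) of x with (x * x)
  => z == 14
stmt 4: y := z + z  -- replace 0 occurrence(s) of y with (z + z)
  => z == 14
stmt 3: y := y + 7  -- replace 0 occurrence(s) of y with (y + 7)
  => z == 14
stmt 2: z := z * 2  -- replace 1 occurrence(s) of z with (z * 2)
  => ( z * 2 ) == 14
stmt 1: z := 7 - z  -- replace 1 occurrence(s) of z with (7 - z)
  => ( ( 7 - z ) * 2 ) == 14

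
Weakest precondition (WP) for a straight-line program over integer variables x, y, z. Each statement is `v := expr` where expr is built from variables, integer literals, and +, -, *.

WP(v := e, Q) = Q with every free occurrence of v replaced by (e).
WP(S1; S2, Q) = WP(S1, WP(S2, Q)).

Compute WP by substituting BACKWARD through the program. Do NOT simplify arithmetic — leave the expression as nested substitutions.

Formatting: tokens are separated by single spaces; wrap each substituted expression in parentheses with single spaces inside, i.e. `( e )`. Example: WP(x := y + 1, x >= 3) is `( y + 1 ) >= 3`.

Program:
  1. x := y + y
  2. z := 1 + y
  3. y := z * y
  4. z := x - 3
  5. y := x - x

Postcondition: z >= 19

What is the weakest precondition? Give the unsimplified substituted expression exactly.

post: z >= 19
stmt 5: y := x - x  -- replace 0 occurrence(s) of y with (x - x)
  => z >= 19
stmt 4: z := x - 3  -- replace 1 occurrence(s) of z with (x - 3)
  => ( x - 3 ) >= 19
stmt 3: y := z * y  -- replace 0 occurrence(s) of y with (z * y)
  => ( x - 3 ) >= 19
stmt 2: z := 1 + y  -- replace 0 occurrence(s) of z with (1 + y)
  => ( x - 3 ) >= 19
stmt 1: x := y + y  -- replace 1 occurrence(s) of x with (y + y)
  => ( ( y + y ) - 3 ) >= 19

Answer: ( ( y + y ) - 3 ) >= 19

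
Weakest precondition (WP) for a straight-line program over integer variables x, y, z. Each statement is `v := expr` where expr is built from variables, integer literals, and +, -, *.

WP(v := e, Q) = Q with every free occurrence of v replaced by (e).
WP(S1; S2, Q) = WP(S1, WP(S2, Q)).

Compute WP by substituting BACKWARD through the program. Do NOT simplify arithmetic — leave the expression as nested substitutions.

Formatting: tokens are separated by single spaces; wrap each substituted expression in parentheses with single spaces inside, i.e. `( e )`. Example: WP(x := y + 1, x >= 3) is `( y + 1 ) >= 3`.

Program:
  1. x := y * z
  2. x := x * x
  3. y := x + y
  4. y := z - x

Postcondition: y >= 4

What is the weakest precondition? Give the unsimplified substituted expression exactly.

post: y >= 4
stmt 4: y := z - x  -- replace 1 occurrence(s) of y with (z - x)
  => ( z - x ) >= 4
stmt 3: y := x + y  -- replace 0 occurrence(s) of y with (x + y)
  => ( z - x ) >= 4
stmt 2: x := x * x  -- replace 1 occurrence(s) of x with (x * x)
  => ( z - ( x * x ) ) >= 4
stmt 1: x := y * z  -- replace 2 occurrence(s) of x with (y * z)
  => ( z - ( ( y * z ) * ( y * z ) ) ) >= 4

Answer: ( z - ( ( y * z ) * ( y * z ) ) ) >= 4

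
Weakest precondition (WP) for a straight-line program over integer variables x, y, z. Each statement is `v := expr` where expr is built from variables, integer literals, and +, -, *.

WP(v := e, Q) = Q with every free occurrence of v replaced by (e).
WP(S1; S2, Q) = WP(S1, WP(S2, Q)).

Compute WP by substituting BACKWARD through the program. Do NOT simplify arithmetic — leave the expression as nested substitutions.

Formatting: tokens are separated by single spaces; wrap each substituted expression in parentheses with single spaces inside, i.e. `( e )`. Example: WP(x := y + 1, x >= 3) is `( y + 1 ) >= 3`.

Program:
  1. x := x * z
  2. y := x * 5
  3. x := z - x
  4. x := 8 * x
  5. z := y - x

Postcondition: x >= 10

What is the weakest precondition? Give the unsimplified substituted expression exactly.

Answer: ( 8 * ( z - ( x * z ) ) ) >= 10

Derivation:
post: x >= 10
stmt 5: z := y - x  -- replace 0 occurrence(s) of z with (y - x)
  => x >= 10
stmt 4: x := 8 * x  -- replace 1 occurrence(s) of x with (8 * x)
  => ( 8 * x ) >= 10
stmt 3: x := z - x  -- replace 1 occurrence(s) of x with (z - x)
  => ( 8 * ( z - x ) ) >= 10
stmt 2: y := x * 5  -- replace 0 occurrence(s) of y with (x * 5)
  => ( 8 * ( z - x ) ) >= 10
stmt 1: x := x * z  -- replace 1 occurrence(s) of x with (x * z)
  => ( 8 * ( z - ( x * z ) ) ) >= 10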